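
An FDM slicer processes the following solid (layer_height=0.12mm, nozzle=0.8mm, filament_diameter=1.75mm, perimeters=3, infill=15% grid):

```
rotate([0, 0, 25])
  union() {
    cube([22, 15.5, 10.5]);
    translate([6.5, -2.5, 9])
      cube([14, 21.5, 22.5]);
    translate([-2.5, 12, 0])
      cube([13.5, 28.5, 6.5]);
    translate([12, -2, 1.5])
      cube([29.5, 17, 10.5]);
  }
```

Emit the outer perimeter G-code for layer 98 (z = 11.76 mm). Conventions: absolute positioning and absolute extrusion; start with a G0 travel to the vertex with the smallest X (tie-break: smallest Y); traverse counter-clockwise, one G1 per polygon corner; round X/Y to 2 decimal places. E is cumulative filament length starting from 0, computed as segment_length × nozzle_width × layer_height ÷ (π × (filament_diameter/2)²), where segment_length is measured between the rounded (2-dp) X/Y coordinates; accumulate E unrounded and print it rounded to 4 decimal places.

At z = 11.76 mm: the cube is not intersected at this z (z outside [0, 10.5]); the 14×21.5 cube at (6.5, -2.5) contributes its full rectangle; the cube at (-2.5, 12) is not intersected at this z (z outside [0, 6.5]); the 29.5×17 cube at (12, -2) contributes its full rectangle; Taking the union: the regions partially overlap (shared area 144.50 mm²), so overlapping operands fuse into one piece — 1 connected region; (whole slice rotated 25° about Z — lengths, areas and connectivity unchanged). The outline is a single polygon with 8 vertices. Extrusion per mm of travel: 0.8 × 0.12 / (π × 0.875²) = 0.039912. Accumulating E over each segment gives final E = 4.5102.

G0 X-2.14 Y19.97 Z11.76
G1 X6.95 Y0.48 E0.8583
G1 X19.64 Y6.40 E1.4172
G1 X19.42 Y6.85 E1.4372
G1 X38.46 Y15.73 E2.2757
G1 X31.27 Y31.13 E2.9541
G1 X12.24 Y22.26 E3.7920
G1 X10.55 Y25.88 E3.9515
G1 X-2.14 Y19.97 E4.5102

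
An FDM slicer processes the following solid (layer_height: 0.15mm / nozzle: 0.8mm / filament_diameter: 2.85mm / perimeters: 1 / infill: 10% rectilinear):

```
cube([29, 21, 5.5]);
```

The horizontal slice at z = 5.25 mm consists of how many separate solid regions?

At z = 5.25 mm: the cube is present — its section is the full 29×21 rectangle. The result has 1 disconnected region.

1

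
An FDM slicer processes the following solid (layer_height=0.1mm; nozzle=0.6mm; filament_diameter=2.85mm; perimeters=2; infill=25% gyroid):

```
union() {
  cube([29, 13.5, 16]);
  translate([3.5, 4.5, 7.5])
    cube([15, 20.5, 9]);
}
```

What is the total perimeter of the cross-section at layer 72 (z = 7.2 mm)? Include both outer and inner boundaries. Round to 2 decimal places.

85.00 mm

At z = 7.2 mm: the cube is present — its section is the full 29×13.5 rectangle (perimeter 85.00 mm); the cube at (3.5, 4.5) does not reach this height (z outside [7.5, 16.5]); Taking the union: only the 29×13.5 cube is present, so the union is just that shape — boundary = 85.00 mm. Overall, the cross-section is a single solid region. Total boundary length (outer) = 85.00 mm.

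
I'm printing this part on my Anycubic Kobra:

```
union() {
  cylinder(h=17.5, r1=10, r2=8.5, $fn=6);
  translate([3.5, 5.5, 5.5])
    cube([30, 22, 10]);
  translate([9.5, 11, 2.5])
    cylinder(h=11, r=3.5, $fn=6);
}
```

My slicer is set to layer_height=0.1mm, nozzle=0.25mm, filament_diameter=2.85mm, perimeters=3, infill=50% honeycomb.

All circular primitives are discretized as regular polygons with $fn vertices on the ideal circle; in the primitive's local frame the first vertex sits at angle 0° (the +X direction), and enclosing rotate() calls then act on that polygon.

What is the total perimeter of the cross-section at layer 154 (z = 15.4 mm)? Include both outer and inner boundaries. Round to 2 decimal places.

148.89 mm

At z = 15.4 mm: the cone (r1=10→r2=8.5) has section circumradius 8.680 here — a regular 6-gon (perimeter = 2·6·8.680·sin(180°/6) = 52.08 mm); the cube at (3.5, 5.5) (footprint 30×22) is included at this height (perimeter 104.00 mm); the cylinder at (9.5, 11) does not reach this height (z outside [2.5, 13.5]); Taking the union: the regions partially overlap (shared area 2.87 mm²), so the edge portions inside another operand are dropped and the merged outline is re-measured after clipping — boundary = 148.89 mm. Overall, the cross-section is a single solid region. Total boundary length (outer) = 148.89 mm.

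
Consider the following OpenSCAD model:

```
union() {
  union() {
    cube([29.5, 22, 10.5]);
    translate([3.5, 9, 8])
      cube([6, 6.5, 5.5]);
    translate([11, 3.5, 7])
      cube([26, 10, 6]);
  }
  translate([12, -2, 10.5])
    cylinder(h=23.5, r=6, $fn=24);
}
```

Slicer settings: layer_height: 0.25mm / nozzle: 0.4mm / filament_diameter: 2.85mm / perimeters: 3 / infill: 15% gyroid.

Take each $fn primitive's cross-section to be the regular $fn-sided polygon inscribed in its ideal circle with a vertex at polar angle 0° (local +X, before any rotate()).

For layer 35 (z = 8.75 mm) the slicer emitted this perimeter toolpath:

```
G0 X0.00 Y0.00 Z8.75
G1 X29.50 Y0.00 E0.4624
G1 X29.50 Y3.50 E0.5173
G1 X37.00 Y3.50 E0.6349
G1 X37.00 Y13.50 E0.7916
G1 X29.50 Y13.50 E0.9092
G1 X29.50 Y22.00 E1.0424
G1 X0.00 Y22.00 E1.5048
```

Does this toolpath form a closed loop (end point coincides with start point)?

no

Start point (G0): (0.00, 0.00). End point (last G1): the path does not return to the start — open.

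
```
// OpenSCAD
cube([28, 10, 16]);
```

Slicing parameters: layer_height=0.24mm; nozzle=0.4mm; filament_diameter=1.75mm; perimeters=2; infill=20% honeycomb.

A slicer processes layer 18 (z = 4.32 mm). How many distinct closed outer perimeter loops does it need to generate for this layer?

1

At z = 4.32 mm: the cube (footprint 28×10) is included at this height. The result has 1 disconnected region.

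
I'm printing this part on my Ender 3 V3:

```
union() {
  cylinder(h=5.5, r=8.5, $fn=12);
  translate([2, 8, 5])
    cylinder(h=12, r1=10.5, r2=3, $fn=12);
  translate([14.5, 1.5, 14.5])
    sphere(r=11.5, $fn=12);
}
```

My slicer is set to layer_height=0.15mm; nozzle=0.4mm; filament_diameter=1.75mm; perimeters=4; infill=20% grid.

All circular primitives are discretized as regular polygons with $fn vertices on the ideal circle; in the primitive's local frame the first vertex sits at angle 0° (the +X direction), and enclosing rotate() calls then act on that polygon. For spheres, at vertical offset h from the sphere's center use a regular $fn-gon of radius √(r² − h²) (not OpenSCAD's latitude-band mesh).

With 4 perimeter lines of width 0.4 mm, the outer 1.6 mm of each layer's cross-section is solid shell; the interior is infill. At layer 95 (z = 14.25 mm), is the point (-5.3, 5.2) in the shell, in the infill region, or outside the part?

outside

At z = 14.25 mm: the cylinder does not reach this height (z outside [0, 5.5]); the cone at (2, 8): at t=0.771 of its height the radius interpolates to r₁+(r₂−r₁)t = 4.719, giving a regular 12-gon of that circumradius; the r=11.5 sphere at (14.5, 1.5) contributes a regular 12-gon of circumradius √(11.5²−0.25²) = 11.497; Merging all regions: the regions partially overlap (shared area 7.64 mm²), so overlapping operands fuse into one piece — 1 connected region. Overall, the cross-section is a single solid region. The nearest boundary edge runs (-2.09, 5.64)→(-2.72, 8.00); distance from the point to it = 3.22 mm. The point is not inside any of the regions above, so it lies outside the cross-section (3.22 mm from the nearest boundary).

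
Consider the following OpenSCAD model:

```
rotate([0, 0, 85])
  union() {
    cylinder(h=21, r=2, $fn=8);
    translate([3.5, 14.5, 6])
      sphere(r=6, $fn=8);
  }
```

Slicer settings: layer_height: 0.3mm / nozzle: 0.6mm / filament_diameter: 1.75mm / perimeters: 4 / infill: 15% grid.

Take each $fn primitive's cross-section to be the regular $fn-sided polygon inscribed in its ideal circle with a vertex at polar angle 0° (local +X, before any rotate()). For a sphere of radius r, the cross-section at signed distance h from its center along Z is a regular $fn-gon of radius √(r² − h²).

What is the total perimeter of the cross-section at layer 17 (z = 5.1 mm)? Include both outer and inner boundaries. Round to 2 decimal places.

At z = 5.1 mm: the cylinder: section is a regular 8-gon, circumradius r=2 (perimeter = 2·8·2.000·sin(180°/8) = 12.25 mm); the r=6 sphere at (3.5, 14.5) slices to a regular 8-gon of circumradius 5.932 (√(r²−h²) with h=0.9 from center) (perimeter = 2·8·5.932·sin(180°/8) = 36.32 mm); Merging all regions: the 2 present regions are separate (no shared area or edge), so areas and boundary lengths simply add and each stays a separate island — boundary = 48.57 mm; (whole slice rotated 85° about Z — lengths, areas and connectivity unchanged). Overall, the cross-section has 2 separate islands. Total boundary length (outer) = 48.57 mm.

48.57 mm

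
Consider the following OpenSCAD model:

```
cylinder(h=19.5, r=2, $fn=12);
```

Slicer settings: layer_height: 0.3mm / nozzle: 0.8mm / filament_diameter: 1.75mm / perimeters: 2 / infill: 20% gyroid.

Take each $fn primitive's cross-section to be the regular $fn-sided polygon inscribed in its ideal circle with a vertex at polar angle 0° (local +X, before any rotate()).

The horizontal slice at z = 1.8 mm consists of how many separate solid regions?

1

At z = 1.8 mm: the r=2 cylinder contributes a regular 12-gon of circumradius 2. The result has 1 disconnected region.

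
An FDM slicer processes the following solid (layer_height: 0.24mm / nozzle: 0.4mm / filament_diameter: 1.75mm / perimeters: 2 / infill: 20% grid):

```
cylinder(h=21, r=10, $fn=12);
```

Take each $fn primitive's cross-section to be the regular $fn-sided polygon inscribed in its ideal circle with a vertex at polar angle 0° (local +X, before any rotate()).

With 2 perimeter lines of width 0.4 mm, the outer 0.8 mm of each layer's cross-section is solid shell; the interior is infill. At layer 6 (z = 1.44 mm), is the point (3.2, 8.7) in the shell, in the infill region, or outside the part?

shell

At z = 1.44 mm: the r=10 cylinder gives a regular 12-gon of circumradius 10 (constant along its height). Overall, the cross-section is a single solid region. The nearest boundary edge runs (5.00, 8.66)→(0.00, 10.00); distance from the point to it = 0.43 mm. The point is inside the cross-section, 0.43 mm from the nearest boundary — within the 0.8 mm shell band (2 × 0.4).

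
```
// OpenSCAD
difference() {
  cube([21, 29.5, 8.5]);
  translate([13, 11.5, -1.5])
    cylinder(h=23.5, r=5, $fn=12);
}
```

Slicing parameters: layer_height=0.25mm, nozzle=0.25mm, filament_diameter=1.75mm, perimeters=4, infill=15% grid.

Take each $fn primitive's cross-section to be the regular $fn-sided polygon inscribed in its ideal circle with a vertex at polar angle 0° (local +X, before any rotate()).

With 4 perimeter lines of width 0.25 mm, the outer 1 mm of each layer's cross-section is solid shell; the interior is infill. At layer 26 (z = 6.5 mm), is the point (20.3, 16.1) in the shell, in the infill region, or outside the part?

shell

At z = 6.5 mm: the cube (footprint 21×29.5) is included at this height; the cylinder at (13, 11.5): section is a regular 12-gon, circumradius r=5; Taking the first minus the rest: starting from the 21×29.5 cube, the r=5 cylinder at (13, 11.5) lies wholly inside it (removes its full 75.00 mm² and its 31.06 mm outline becomes a hole wall) — 1 connected region with 1 hole. Overall, the cross-section is one region with 1 hole. The nearest boundary edge runs (21.00, 29.50)→(21.00, 0.00); distance from the point to it = 0.70 mm. The point is inside the cross-section, 0.70 mm from the nearest boundary — within the 1 mm shell band (4 × 0.25).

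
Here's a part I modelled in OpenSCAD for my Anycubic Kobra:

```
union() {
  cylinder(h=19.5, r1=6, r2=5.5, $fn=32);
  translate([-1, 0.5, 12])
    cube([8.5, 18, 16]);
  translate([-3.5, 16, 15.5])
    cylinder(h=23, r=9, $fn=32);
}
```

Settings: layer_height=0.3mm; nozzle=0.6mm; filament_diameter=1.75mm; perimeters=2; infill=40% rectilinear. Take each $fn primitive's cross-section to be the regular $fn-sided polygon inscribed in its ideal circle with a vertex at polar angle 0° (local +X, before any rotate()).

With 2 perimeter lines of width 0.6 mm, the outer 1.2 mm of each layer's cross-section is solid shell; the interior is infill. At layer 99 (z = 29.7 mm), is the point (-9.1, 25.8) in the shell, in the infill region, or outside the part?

At z = 29.7 mm: the cone is not intersected at this z (z outside [0, 19.5]); the cube at (-1, 0.5) is not intersected at this z (z outside [12, 28]); the cylinder at (-3.5, 16): section is a regular 32-gon, circumradius r=9; Merging all regions: only the r=9 cylinder at (-3.5, 16) is present, so the union is just that shape — 1 connected region. Overall, the cross-section is a single solid region. The nearest boundary edge runs (-6.94, 24.31)→(-8.50, 23.48); distance from the point to it = 2.33 mm. The point is not inside any of the regions above, so it lies outside the cross-section (2.33 mm from the nearest boundary).

outside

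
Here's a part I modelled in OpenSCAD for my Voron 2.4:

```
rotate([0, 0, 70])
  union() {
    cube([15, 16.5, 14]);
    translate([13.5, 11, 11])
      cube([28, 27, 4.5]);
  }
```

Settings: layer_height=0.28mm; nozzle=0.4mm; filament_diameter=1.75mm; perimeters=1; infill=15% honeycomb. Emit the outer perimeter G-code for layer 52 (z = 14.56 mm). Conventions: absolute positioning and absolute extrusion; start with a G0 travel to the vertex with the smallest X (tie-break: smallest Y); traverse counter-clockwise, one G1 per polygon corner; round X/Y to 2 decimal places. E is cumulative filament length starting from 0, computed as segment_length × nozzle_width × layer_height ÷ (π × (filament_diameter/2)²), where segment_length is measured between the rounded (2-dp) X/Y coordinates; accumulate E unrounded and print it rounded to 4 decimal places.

G0 X-31.09 Y25.68 Z14.56
G1 X-5.72 Y16.45 E1.2571
G1 X3.86 Y42.76 E2.5609
G1 X-21.51 Y51.99 E3.8180
G1 X-31.09 Y25.68 E5.1218

At z = 14.56 mm: the cube does not reach this height (z outside [0, 14]); the cube at (13.5, 11) (footprint 28×27) is included at this height; Taking the union: only the 28×27 cube at (13.5, 11) is present, so the union is just that shape — 1 connected region; (whole slice rotated 70° about Z — lengths, areas and connectivity unchanged). The outline is a single polygon with 4 vertices. Extrusion per mm of travel: 0.4 × 0.28 / (π × 0.875²) = 0.046564. Accumulating E over each segment gives final E = 5.1218.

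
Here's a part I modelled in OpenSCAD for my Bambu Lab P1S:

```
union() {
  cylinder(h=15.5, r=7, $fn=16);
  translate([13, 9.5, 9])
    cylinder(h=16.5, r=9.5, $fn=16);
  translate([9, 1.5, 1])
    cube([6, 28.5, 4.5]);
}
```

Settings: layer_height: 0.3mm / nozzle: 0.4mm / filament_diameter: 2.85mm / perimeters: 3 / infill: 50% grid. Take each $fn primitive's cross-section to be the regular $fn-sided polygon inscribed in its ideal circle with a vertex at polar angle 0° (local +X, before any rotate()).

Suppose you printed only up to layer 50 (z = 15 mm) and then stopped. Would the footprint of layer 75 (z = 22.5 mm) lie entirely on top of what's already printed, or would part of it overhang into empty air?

Compare the two slices. At z = 15: the r=7 cylinder contributes a regular 16-gon of circumradius 7 (area = (16/2)·7.000²·sin(360°/16) = 150.01 mm²); the r=9.5 cylinder at (13, 9.5) gives a regular 16-gon of circumradius 9.5 (constant along its height) (area = (16/2)·9.500²·sin(360°/16) = 276.30 mm²); the cube at (9, 1.5) is not intersected at this z (z outside [1, 5.5]); Taking the union: the regions partially overlap — summed areas 426.31 mm² minus the doubly-counted overlap 0.27 mm² gives 426.04 mm² — area = 426.04 mm². At z = 22.5: the cylinder is not intersected at this z (z outside [0, 15.5]); the cylinder at (13, 9.5): section is a regular 16-gon, circumradius r=9.5 (area = (16/2)·9.500²·sin(360°/16) = 276.30 mm²); the cube at (9, 1.5) is absent (z outside [1, 5.5]); Merging all regions: only the r=9.5 cylinder at (13, 9.5) is present, so the union is just that shape — area = 276.30 mm². Checking containment: the cross-section at z = 22.5 is a subset of the cross-section at z = 15.

entirely on top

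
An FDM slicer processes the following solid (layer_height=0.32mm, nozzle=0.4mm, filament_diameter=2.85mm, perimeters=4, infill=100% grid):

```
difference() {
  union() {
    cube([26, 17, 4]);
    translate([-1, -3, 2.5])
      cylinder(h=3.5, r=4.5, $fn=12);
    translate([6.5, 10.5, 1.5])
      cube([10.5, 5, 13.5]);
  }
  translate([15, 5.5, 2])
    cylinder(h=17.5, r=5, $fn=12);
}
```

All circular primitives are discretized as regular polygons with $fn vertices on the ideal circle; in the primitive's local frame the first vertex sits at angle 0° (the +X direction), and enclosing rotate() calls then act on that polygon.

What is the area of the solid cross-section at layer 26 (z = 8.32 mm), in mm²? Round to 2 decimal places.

52.50 mm²

At z = 8.32 mm: the cube is absent (z outside [0, 4]); the cylinder at (-1, -3) is not intersected at this z (z outside [2.5, 6]); the 10.5×5 cube at (6.5, 10.5) contributes its full rectangle (area 52.50 mm²); Combining (union): only the 10.5×5 cube at (6.5, 10.5) is present, so the union is just that shape — area = 52.50 mm²; the r=5 cylinder at (15, 5.5) gives a regular 12-gon of circumradius 5 (constant along its height) (area = (12/2)·5.000²·sin(360°/12) = 75.00 mm²); Subtracting the remaining from the first: starting from that combined region (52.50 mm²), the r=5 cylinder at (15, 5.5) misses the remaining region (no effect) — area = 52.50 mm². Overall, the cross-section is a single solid region. Net area = 52.50 mm².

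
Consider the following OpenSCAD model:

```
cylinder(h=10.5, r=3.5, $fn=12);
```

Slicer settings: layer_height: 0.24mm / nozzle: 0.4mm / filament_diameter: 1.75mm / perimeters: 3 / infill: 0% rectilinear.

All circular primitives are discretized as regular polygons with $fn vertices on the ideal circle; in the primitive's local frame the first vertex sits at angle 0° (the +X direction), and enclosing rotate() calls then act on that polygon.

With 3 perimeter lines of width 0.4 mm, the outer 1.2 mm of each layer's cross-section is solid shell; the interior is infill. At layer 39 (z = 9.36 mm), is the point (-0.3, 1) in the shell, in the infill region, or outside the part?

infill

At z = 9.36 mm: the cylinder: section is a regular 12-gon, circumradius r=3.5. Overall, the cross-section is a single solid region. The nearest boundary edge runs (0.00, 3.50)→(-1.75, 3.03); distance from the point to it = 2.34 mm. The point is inside the cross-section and 2.34 mm from the nearest boundary — more than the 1.2 mm shell width (3 × 0.4), so it's in the infill interior.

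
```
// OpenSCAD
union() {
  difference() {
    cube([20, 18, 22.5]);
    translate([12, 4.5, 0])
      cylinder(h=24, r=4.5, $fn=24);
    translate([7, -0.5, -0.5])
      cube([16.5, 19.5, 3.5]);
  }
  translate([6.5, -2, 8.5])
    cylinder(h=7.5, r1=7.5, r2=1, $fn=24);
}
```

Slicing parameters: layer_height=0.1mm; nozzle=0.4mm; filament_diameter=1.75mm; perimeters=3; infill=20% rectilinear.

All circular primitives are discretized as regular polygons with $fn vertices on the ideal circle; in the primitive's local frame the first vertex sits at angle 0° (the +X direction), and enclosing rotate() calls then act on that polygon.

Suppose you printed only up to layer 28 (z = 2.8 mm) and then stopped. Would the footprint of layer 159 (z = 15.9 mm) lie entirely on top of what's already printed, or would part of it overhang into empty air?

Compare the two slices. At z = 2.8: the 20×18 cube contributes its full rectangle (area 360.00 mm²); the r=4.5 cylinder at (12, 4.5) gives a regular 24-gon of circumradius 4.5 (constant along its height) (area = (24/2)·4.500²·sin(360°/24) = 62.89 mm²); the cube at (7, -0.5) is present — its section is the full 16.5×19.5 rectangle (area 321.75 mm²); Taking the first minus the rest: starting from the 20×18 cube (360.00 mm²), the r=4.5 cylinder at (12, 4.5) lies inside it touching the edge (removes its full 62.89 mm²); the 16.5×19.5 cube at (7, -0.5) partially overlaps it — only the 171.11 mm² overlap (of its 321.75 mm²) is removed, clipping the outline — area = 126.00 mm²; the cone at (6.5, -2) is not intersected at this z (z outside [8.5, 16]); Combining (union): only the result so far is present, so the union is just that shape — area = 126.00 mm². At z = 15.9: the 20×18 cube contributes its full rectangle (area 360.00 mm²); the cylinder at (12, 4.5): section is a regular 24-gon, circumradius r=4.5 (area = (24/2)·4.500²·sin(360°/24) = 62.89 mm²); the cube at (7, -0.5) does not reach this height (z outside [-0.5, 3]); After the difference (first − rest): starting from the 20×18 cube (360.00 mm²), the r=4.5 cylinder at (12, 4.5) lies inside it touching the edge (removes its full 62.89 mm²) — area = 297.11 mm²; the cone at (6.5, -2) (r1=7.5→r2=1) has section circumradius 1.087 here — a regular 24-gon (area = (24/2)·1.087²·sin(360°/24) = 3.67 mm²); Taking the union: the 2 present regions are separate (no shared area or edge), so areas and boundary lengths simply add and each stays a separate island — area = 300.77 mm². Checking containment: at z = 15.9 the cross-section extends beyond the z = 2.8 cross-section by about 174.77 mm².

part overhangs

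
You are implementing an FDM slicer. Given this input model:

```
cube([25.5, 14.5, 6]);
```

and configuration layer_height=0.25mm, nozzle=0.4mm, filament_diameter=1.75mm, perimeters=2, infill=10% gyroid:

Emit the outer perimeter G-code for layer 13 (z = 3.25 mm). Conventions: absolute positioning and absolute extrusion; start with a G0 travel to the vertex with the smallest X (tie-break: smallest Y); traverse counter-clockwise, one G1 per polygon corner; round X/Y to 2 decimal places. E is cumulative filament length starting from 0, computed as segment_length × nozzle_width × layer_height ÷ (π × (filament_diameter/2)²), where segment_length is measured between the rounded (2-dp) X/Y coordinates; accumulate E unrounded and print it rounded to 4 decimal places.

At z = 3.25 mm: the 25.5×14.5 cube contributes its full rectangle. The outline is a single polygon with 4 vertices. Extrusion per mm of travel: 0.4 × 0.25 / (π × 0.875²) = 0.041575. Accumulating E over each segment gives final E = 3.3260.

G0 X0.00 Y0.00 Z3.25
G1 X25.50 Y0.00 E1.0602
G1 X25.50 Y14.50 E1.6630
G1 X0.00 Y14.50 E2.7232
G1 X0.00 Y0.00 E3.3260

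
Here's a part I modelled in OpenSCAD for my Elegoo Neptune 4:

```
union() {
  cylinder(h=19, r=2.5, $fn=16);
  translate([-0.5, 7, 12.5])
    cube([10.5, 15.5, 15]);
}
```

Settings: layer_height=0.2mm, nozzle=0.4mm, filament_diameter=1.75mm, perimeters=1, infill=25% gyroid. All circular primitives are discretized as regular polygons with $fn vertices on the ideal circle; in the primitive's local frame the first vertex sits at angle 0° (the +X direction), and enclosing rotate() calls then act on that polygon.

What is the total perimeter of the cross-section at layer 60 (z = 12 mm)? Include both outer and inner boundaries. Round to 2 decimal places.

At z = 12 mm: the r=2.5 cylinder gives a regular 16-gon of circumradius 2.5 (constant along its height) (perimeter = 2·16·2.500·sin(180°/16) = 15.61 mm); the cube at (-0.5, 7) is absent (z outside [12.5, 27.5]); Taking the union: only the r=2.5 cylinder is present, so the union is just that shape — boundary = 15.61 mm. Overall, the cross-section is a single solid region. Total boundary length (outer) = 15.61 mm.

15.61 mm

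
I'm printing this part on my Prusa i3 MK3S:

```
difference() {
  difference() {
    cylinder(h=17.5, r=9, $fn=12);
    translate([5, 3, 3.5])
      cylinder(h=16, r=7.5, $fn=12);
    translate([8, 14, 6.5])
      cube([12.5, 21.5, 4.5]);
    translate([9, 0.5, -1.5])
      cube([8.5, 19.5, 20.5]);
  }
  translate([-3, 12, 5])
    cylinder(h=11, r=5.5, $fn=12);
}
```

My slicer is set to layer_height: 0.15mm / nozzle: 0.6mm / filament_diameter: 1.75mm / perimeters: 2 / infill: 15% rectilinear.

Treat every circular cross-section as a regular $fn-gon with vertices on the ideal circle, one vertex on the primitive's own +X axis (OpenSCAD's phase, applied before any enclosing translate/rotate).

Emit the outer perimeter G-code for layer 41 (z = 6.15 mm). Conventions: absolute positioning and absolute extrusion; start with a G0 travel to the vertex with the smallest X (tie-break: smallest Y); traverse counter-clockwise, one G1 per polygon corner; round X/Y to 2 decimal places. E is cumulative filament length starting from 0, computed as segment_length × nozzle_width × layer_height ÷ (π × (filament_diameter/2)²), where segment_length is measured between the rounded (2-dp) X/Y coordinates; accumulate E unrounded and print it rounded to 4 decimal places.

At z = 6.15 mm: the r=9 cylinder gives a regular 12-gon of circumradius 9 (constant along its height); the cylinder at (5, 3): section is a regular 12-gon, circumradius r=7.5; the cube at (8, 14) does not reach this height (z outside [6.5, 11]); the cube at (9, 0.5) is present — its section is the full 8.5×19.5 rectangle; Subtracting the remaining from the first: starting from the r=9 cylinder, the r=7.5 cylinder at (5, 3) partially overlaps it — only the 110.48 mm² overlap (of its 168.75 mm²) is removed, clipping the outline; the 8.5×19.5 cube at (9, 0.5) misses the remaining region (no effect) — 1 connected region; the cylinder at (-3, 12): section is a regular 12-gon, circumradius r=5.5; After the difference (first − rest): starting from that combined region, the r=5.5 cylinder at (-3, 12) partially overlaps it — only the 6.96 mm² overlap (of its 90.75 mm²) is removed, clipping the outline — 1 connected region. The outline is a single polygon with 16 vertices. Extrusion per mm of travel: 0.6 × 0.15 / (π × 0.875²) = 0.037418. Accumulating E over each segment gives final E = 2.0745.

G0 X-9.00 Y0.00 Z6.15
G1 X-7.79 Y-4.50 E0.1744
G1 X-4.50 Y-7.79 E0.3485
G1 X0.00 Y-9.00 E0.5228
G1 X4.50 Y-7.79 E0.6972
G1 X7.79 Y-4.50 E0.8713
G1 X8.01 Y-3.69 E0.9027
G1 X5.00 Y-4.50 E1.0193
G1 X1.25 Y-3.50 E1.1645
G1 X-1.50 Y-0.75 E1.3101
G1 X-2.50 Y3.00 E1.4553
G1 X-1.50 Y6.75 E1.6005
G1 X-1.29 Y6.96 E1.6116
G1 X-3.00 Y6.50 E1.6779
G1 X-5.20 Y7.09 E1.7631
G1 X-7.79 Y4.50 E1.9001
G1 X-9.00 Y0.00 E2.0745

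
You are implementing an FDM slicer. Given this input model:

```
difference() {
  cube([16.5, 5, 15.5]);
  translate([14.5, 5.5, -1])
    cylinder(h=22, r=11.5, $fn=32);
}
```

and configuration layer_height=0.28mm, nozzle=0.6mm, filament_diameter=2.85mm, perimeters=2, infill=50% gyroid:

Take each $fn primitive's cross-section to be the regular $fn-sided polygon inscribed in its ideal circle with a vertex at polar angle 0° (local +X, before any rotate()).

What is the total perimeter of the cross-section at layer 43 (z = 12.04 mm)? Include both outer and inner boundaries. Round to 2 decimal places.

17.76 mm

At z = 12.04 mm: the cube (footprint 16.5×5) is included at this height (perimeter 43.00 mm); the cylinder at (14.5, 5.5): section is a regular 32-gon, circumradius r=11.5 (perimeter = 2·32·11.500·sin(180°/32) = 72.14 mm); Taking the first minus the rest: starting from the 16.5×5 cube, the r=11.5 cylinder at (14.5, 5.5) partially overlaps it — only the 64.80 mm² overlap (of its 412.81 mm²) is removed, clipping the outline — boundary = 17.76 mm. Overall, the cross-section is a single solid region. Total boundary length (outer) = 17.76 mm.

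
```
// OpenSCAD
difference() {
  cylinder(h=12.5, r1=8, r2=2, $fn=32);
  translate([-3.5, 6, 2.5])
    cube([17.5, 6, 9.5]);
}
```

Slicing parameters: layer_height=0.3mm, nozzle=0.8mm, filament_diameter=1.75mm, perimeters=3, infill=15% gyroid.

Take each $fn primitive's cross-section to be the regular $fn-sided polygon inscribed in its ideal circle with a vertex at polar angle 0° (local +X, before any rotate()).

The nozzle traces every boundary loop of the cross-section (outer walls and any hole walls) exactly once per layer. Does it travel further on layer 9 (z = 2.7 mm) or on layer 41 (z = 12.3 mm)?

Layer 9 (z = 2.7): the cone contributes a regular 32-gon of circumradius 6.704 (interpolated between r1=8 and r2=2 at t=0.216) (perimeter = 2·32·6.704·sin(180°/32) = 42.05 mm); the 17.5×6 cube at (-3.5, 6) contributes its full rectangle (perimeter 47.00 mm); After the difference (first − rest): starting from the cone, the 17.5×6 cube at (-3.5, 6) partially overlaps it — only the 2.71 mm² overlap (of its 105.00 mm²) is removed, clipping the outline — boundary = 41.83 mm. So its perimeter = 41.83 mm. Layer 41 (z = 12.3): the cone: at t=0.984 of its height the radius interpolates to r₁+(r₂−r₁)t = 2.096, giving a regular 32-gon of that circumradius (perimeter = 2·32·2.096·sin(180°/32) = 13.15 mm); the cube at (-3.5, 6) is absent (z outside [2.5, 12]); Subtracting the remaining from the first: none of the subtracted shapes is present at this height, so the cone is unchanged — boundary = 13.15 mm. So its perimeter = 13.15 mm. Layer 9 is larger (41.83 vs 13.15 mm).

layer 9 (z = 2.7 mm)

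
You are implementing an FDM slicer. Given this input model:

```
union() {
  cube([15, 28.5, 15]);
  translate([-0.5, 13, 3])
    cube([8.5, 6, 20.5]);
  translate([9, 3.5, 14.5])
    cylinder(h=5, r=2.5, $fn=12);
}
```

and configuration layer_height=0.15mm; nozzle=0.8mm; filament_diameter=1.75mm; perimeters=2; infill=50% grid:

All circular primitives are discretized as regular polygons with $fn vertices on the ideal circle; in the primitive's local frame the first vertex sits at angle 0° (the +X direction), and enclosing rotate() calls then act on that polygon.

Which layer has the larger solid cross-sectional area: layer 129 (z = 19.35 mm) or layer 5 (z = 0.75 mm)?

layer 5 (z = 0.75 mm)

Layer 129 (z = 19.35): the cube does not reach this height (z outside [0, 15]); the 8.5×6 cube at (-0.5, 13) contributes its full rectangle (area 51.00 mm²); the cylinder at (9, 3.5): section is a regular 12-gon, circumradius r=2.5 (area = (12/2)·2.500²·sin(360°/12) = 18.75 mm²); Taking the union: the 2 present regions are separate (no shared area or edge), so areas and boundary lengths simply add and each stays a separate island — area = 69.75 mm². So its area = 69.75 mm². Layer 5 (z = 0.75): the cube is present — its section is the full 15×28.5 rectangle (area 427.50 mm²); the cube at (-0.5, 13) is absent (z outside [3, 23.5]); the cylinder at (9, 3.5) does not reach this height (z outside [14.5, 19.5]); Merging all regions: only the 15×28.5 cube is present, so the union is just that shape — area = 427.50 mm². So its area = 427.50 mm². Layer 5 is larger (427.50 vs 69.75 mm²).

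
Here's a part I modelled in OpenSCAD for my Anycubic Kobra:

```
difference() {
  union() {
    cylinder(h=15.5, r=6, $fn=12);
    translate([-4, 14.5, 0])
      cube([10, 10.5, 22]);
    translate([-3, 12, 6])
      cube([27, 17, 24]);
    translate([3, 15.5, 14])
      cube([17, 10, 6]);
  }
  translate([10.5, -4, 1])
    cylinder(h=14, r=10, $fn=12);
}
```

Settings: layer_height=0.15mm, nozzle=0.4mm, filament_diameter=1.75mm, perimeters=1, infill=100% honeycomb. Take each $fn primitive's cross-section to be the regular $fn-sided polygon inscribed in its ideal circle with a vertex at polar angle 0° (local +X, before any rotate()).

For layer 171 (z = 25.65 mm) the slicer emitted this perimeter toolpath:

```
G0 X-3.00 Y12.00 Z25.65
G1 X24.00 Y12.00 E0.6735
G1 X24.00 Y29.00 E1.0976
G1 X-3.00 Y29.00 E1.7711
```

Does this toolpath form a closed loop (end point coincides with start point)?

no

Start point (G0): (-3.00, 12.00). End point (last G1): the path does not return to the start — open.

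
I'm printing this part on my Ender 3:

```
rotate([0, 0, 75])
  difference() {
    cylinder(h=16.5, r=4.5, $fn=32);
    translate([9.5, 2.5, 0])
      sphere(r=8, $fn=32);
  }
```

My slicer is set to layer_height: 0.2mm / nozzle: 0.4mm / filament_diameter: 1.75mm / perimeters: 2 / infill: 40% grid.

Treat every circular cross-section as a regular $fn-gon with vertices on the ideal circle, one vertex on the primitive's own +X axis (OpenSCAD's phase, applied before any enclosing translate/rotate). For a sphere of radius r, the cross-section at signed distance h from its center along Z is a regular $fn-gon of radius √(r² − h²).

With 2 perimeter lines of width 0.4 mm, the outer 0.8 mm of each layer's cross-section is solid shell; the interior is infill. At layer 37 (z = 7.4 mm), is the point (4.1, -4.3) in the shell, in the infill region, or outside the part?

At z = 7.4 mm: the cylinder: section is a regular 32-gon, circumradius r=4.5; the r=8 sphere at (9.5, 2.5) slices to a regular 32-gon of circumradius 3.040 (√(r²−h²) with h=7.4 from center); After the difference (first − rest): starting from the r=4.5 cylinder, the r=8 sphere at (9.5, 2.5) misses the remaining region (no effect) — 1 connected region; (whole slice rotated 75° about Z — lengths, areas and connectivity unchanged). Overall, the cross-section is a single solid region. Undo the 75° rotation: the query point maps to (-3.092, -5.073) in the un-rotated model frame. The nearest boundary edge runs (-1.72, -4.16)→(-2.50, -3.74); distance from the point to it = 1.45 mm. The point is not inside any of the regions above, so it lies outside the cross-section (1.45 mm from the nearest boundary).

outside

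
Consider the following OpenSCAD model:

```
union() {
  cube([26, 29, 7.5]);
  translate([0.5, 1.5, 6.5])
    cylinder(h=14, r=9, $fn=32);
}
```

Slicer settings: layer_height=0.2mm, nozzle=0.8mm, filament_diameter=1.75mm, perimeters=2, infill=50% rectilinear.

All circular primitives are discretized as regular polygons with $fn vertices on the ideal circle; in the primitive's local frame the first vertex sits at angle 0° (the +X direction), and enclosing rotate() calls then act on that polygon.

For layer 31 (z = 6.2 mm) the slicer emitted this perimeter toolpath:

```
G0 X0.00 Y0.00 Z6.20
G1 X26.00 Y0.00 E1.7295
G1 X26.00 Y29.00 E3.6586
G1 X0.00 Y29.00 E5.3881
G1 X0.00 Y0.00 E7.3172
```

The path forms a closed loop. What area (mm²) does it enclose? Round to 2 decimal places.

Apply the shoelace formula to the sequence of (X, Y) vertices; enclosed area = 754.00 mm².

754.00 mm²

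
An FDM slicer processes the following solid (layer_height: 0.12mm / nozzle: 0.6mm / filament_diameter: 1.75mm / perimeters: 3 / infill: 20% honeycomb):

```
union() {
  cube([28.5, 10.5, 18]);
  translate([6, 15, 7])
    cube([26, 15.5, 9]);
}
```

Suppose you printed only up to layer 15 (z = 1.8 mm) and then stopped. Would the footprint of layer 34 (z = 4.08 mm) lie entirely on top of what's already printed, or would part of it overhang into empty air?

entirely on top

Compare the two slices. At z = 1.8: the 28.5×10.5 cube contributes its full rectangle (area 299.25 mm²); the cube at (6, 15) is not intersected at this z (z outside [7, 16]); Combining (union): only the 28.5×10.5 cube is present, so the union is just that shape — area = 299.25 mm². At z = 4.08: the cube (footprint 28.5×10.5) is included at this height (area 299.25 mm²); the cube at (6, 15) does not reach this height (z outside [7, 16]); Taking the union: only the 28.5×10.5 cube is present, so the union is just that shape — area = 299.25 mm². Checking containment: the cross-section at z = 4.08 is a subset of the cross-section at z = 1.8.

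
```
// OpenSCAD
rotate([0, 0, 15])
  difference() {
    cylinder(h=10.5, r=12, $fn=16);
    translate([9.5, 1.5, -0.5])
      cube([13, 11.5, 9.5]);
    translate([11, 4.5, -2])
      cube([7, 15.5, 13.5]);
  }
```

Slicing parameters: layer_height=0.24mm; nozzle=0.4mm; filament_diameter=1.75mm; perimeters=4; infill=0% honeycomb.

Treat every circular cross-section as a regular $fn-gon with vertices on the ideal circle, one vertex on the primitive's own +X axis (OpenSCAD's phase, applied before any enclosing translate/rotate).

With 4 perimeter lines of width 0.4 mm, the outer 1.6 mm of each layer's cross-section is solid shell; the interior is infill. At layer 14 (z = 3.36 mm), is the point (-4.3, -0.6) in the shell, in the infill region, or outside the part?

infill

At z = 3.36 mm: the r=12 cylinder contributes a regular 16-gon of circumradius 12; the cube at (9.5, 1.5) is present — its section is the full 13×11.5 rectangle; the 7×15.5 cube at (11, 4.5) contributes its full rectangle; Taking the first minus the rest: starting from the r=12 cylinder, the 13×11.5 cube at (9.5, 1.5) partially overlaps it — only the 7.74 mm² overlap (of its 149.50 mm²) is removed, clipping the outline; the 7×15.5 cube at (11, 4.5) misses the remaining region (no effect) — 1 connected region; (whole slice rotated 15° about Z — lengths, areas and connectivity unchanged). Overall, the cross-section is a single solid region. Undo the 15° rotation: the query point maps to (-4.309, 0.533) in the un-rotated model frame. The nearest boundary edge runs (-12.00, 0.00)→(-11.09, 4.59); distance from the point to it = 7.44 mm. The point is inside the cross-section and 7.44 mm from the nearest boundary — more than the 1.6 mm shell width (4 × 0.4), so it's in the infill interior.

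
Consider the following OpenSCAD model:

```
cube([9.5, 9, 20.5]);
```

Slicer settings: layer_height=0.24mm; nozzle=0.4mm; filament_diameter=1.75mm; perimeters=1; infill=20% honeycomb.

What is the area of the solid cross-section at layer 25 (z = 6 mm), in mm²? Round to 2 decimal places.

At z = 6 mm: the 9.5×9 cube contributes its full rectangle (area 85.50 mm²). Overall, the cross-section is a single solid region. Net area = 85.50 mm².

85.50 mm²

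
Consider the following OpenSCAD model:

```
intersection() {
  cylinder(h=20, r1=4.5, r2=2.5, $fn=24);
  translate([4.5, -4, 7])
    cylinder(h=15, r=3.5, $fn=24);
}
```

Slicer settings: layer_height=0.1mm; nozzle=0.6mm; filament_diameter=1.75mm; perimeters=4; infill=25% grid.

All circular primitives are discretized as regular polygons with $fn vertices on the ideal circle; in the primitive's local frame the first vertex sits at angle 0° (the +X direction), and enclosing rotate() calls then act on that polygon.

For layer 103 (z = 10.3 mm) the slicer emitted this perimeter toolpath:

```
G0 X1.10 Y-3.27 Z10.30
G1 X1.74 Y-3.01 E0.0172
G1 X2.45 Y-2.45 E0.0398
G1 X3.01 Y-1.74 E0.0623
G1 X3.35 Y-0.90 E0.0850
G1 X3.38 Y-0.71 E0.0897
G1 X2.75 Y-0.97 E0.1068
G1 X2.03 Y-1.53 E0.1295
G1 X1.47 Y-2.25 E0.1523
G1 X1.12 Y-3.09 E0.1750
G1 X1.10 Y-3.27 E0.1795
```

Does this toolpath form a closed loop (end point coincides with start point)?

Start point (G0): (1.10, -3.27). End point (last G1): the path returns to the start — closed.

yes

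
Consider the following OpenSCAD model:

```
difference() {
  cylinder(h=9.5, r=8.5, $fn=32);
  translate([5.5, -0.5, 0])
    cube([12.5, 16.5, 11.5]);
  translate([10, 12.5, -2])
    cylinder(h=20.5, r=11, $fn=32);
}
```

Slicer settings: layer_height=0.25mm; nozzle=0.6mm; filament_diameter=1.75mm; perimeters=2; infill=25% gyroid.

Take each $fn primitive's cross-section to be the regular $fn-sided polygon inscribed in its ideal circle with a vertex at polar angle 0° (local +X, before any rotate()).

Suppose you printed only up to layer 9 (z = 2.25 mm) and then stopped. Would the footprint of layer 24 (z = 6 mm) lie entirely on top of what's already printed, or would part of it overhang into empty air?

entirely on top

Compare the two slices. At z = 2.25: the r=8.5 cylinder gives a regular 32-gon of circumradius 8.5 (constant along its height) (area = (32/2)·8.500²·sin(360°/32) = 225.52 mm²); the 12.5×16.5 cube at (5.5, -0.5) contributes its full rectangle (area 206.25 mm²); the r=11 cylinder at (10, 12.5) contributes a regular 32-gon of circumradius 11 (area = (32/2)·11.000²·sin(360°/32) = 377.69 mm²); Taking the first minus the rest: starting from the r=8.5 cylinder (225.52 mm²), the 12.5×16.5 cube at (5.5, -0.5) partially overlaps it — only the 14.79 mm² overlap (of its 206.25 mm²) is removed, clipping the outline; the r=11 cylinder at (10, 12.5) partially overlaps it — only the 17.96 mm² overlap (of its 377.69 mm²) is removed, clipping the outline — area = 192.77 mm². At z = 6: the r=8.5 cylinder gives a regular 32-gon of circumradius 8.5 (constant along its height) (area = (32/2)·8.500²·sin(360°/32) = 225.52 mm²); the 12.5×16.5 cube at (5.5, -0.5) contributes its full rectangle (area 206.25 mm²); the r=11 cylinder at (10, 12.5) gives a regular 32-gon of circumradius 11 (constant along its height) (area = (32/2)·11.000²·sin(360°/32) = 377.69 mm²); After the difference (first − rest): starting from the r=8.5 cylinder (225.52 mm²), the 12.5×16.5 cube at (5.5, -0.5) partially overlaps it — only the 14.79 mm² overlap (of its 206.25 mm²) is removed, clipping the outline; the r=11 cylinder at (10, 12.5) partially overlaps it — only the 17.96 mm² overlap (of its 377.69 mm²) is removed, clipping the outline — area = 192.77 mm². Checking containment: the cross-section at z = 6 is a subset of the cross-section at z = 2.25.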